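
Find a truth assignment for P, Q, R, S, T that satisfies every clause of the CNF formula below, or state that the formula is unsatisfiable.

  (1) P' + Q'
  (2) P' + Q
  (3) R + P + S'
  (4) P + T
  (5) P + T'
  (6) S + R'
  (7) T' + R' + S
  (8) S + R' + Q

UNSATISFIABLE

Branch on P: set P = 0.
The clause (T) is unit, so T = 1.
That conflicts with the unit clause (T').
Backtrack on P: now try P = 1.
The clause (Q') is unit, so Q = 0.
That conflicts with the unit clause (Q).
Both values of P lead to a conflict.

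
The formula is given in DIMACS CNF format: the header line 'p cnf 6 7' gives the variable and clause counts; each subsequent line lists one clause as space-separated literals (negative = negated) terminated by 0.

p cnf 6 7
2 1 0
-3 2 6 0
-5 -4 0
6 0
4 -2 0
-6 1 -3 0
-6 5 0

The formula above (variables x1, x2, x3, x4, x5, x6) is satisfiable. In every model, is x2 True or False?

False

Suppose x2 = True.
(x6) alone gives x6 = True.
(x4) alone gives x4 = True.
(¬x5) alone gives x5 = False.
Now (x5) is unsatisfied and unit — conflict.
So every satisfying assignment has x2 = False.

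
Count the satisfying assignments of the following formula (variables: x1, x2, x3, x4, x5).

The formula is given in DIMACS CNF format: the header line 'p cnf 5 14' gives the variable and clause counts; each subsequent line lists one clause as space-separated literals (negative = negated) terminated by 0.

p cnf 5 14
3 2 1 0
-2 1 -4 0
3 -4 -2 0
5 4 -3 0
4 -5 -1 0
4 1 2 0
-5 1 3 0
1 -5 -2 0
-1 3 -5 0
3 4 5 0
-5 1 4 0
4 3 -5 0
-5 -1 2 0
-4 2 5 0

3

There are 2^5 = 32 truth assignments over (x1, x2, x3, x4, x5).
Split on x5. With x5 = True, the clauses containing x5 are satisfied and ¬x5 drops from the rest; 2 of the 2^4 = 16 assignments to the other variables satisfy what remains.
With x5 = False, by the same count on the reduced clause set, 1 assignment works.
(One model: x1=F, x2=F, x3=T, x4=T, x5=T.)
Total: 2 + 1 = 3.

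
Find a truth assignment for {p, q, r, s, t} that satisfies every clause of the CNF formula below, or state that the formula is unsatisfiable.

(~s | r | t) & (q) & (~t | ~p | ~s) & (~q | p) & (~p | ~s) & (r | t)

The clause (q) is unit, so q = 1.
The clause (p) is unit, so p = 1.
The clause (~s) is unit, so s = 0.
Case r = 1:
No clause remains; t is free.

p=1; q=1; r=1; s=0; t=0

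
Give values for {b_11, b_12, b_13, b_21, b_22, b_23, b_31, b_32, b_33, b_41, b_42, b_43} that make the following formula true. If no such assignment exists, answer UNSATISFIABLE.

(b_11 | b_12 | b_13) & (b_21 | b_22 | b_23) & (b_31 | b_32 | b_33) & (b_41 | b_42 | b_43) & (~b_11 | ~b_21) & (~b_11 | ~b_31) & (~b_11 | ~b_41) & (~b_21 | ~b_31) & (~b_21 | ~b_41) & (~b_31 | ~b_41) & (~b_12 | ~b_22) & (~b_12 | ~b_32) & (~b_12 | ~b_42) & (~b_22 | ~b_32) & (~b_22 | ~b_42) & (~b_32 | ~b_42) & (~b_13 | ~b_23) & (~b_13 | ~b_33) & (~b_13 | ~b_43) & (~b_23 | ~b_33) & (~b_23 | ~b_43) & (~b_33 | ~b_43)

UNSATISFIABLE

Branch on b_11: set b_11 = 0.
Branch on b_12: set b_12 = 1.
From the singleton clause (~b_22), b_22 = 0.
From the singleton clause (~b_32), b_32 = 0.
From the singleton clause (~b_42), b_42 = 0.
Branch on b_21: set b_21 = 1.
From the singleton clause (~b_31), b_31 = 0.
From the singleton clause (b_33), b_33 = 1.
From the singleton clause (~b_41), b_41 = 0.
From the singleton clause (b_43), b_43 = 1.
But (~b_43) is also a unit clause — contradiction.
So b_21 must be the other value — set b_21 = 0.
From the singleton clause (b_23), b_23 = 1.
From the singleton clause (~b_13), b_13 = 0.
From the singleton clause (~b_33), b_33 = 0.
From the singleton clause (b_31), b_31 = 1.
From the singleton clause (~b_41), b_41 = 0.
From the singleton clause (b_43), b_43 = 1.
But (~b_43) is also a unit clause — contradiction.
Both values of b_21 lead to a conflict.
So b_12 must be the other value — set b_12 = 0.
From the singleton clause (b_13), b_13 = 1.
From the singleton clause (~b_23), b_23 = 0.
From the singleton clause (~b_33), b_33 = 0.
From the singleton clause (~b_43), b_43 = 0.
Branch on b_21: set b_21 = 1.
From the singleton clause (~b_31), b_31 = 0.
From the singleton clause (b_32), b_32 = 1.
From the singleton clause (~b_41), b_41 = 0.
From the singleton clause (b_42), b_42 = 1.
But (~b_42) is also a unit clause — contradiction.
So b_21 must be the other value — set b_21 = 0.
From the singleton clause (b_22), b_22 = 1.
From the singleton clause (~b_32), b_32 = 0.
From the singleton clause (b_31), b_31 = 1.
From the singleton clause (~b_41), b_41 = 0.
From the singleton clause (b_42), b_42 = 1.
But (~b_42) is also a unit clause — contradiction.
Both values of b_21 lead to a conflict.
Both values of b_12 lead to a conflict.
So b_11 must be the other value — set b_11 = 1.
From the singleton clause (~b_21), b_21 = 0.
From the singleton clause (~b_31), b_31 = 0.
From the singleton clause (~b_41), b_41 = 0.
Branch on b_22: set b_22 = 1.
From the singleton clause (~b_12), b_12 = 0.
From the singleton clause (~b_32), b_32 = 0.
From the singleton clause (b_33), b_33 = 1.
From the singleton clause (~b_42), b_42 = 0.
From the singleton clause (b_43), b_43 = 1.
But (~b_43) is also a unit clause — contradiction.
So b_22 must be the other value — set b_22 = 0.
From the singleton clause (b_23), b_23 = 1.
From the singleton clause (~b_13), b_13 = 0.
From the singleton clause (~b_33), b_33 = 0.
From the singleton clause (b_32), b_32 = 1.
From the singleton clause (~b_12), b_12 = 0.
From the singleton clause (~b_42), b_42 = 0.
From the singleton clause (b_43), b_43 = 1.
But (~b_43) is also a unit clause — contradiction.
Both values of b_22 lead to a conflict.
Both values of b_11 lead to a conflict.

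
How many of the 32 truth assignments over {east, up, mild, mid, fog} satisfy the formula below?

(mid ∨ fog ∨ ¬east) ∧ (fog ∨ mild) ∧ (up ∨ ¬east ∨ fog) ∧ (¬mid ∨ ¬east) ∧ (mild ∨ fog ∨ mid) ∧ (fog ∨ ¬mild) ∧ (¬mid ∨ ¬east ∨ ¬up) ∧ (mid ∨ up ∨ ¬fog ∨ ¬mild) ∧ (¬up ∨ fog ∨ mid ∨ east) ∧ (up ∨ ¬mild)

9

There are 2^5 = 32 truth assignments over (east, up, mild, mid, fog).
Split on fog. With fog = True, the clauses containing fog are satisfied and ¬fog drops from the rest; 9 of the 2^4 = 16 assignments to the other variables satisfy what remains.
With fog = False, by the same count on the reduced clause set, 0 assignments work.
(One model: east=F, up=F, mild=F, mid=F, fog=T.)
Total: 9 + 0 = 9.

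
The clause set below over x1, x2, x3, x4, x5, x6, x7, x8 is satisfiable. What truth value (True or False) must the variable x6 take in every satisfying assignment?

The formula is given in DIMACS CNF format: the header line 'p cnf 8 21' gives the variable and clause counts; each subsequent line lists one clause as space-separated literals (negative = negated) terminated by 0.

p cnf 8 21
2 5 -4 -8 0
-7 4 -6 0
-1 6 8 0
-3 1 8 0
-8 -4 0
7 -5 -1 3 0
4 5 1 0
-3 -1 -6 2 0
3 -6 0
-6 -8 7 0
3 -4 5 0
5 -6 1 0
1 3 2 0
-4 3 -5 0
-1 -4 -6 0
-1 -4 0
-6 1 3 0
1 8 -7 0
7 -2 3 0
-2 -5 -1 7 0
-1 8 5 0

False

Suppose x6 = True.
(x3) alone gives x3 = True.
Case x7 = False:
(¬x8) alone gives x8 = False.
(x1) alone gives x1 = True.
(x2) alone gives x2 = True.
(¬x4) alone gives x4 = False.
(¬x5) alone gives x5 = False.
But (x5) is also a unit clause — contradiction.
Undo x7 and try x7 = True.
(x4) alone gives x4 = True.
(¬x8) alone gives x8 = False.
(x1) alone gives x1 = True.
But (¬x1) is also a unit clause — contradiction.
Either choice for x7 ends in contradiction.
So every satisfying assignment has x6 = False.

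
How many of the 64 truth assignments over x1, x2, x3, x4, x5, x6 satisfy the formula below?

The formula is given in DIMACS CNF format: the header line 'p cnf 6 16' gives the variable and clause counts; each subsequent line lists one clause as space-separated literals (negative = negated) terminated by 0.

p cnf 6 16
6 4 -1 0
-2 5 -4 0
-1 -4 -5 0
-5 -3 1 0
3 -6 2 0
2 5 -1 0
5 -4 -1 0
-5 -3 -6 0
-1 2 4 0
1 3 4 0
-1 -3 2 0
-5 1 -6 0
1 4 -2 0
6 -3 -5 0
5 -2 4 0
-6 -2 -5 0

There are 2^6 = 64 truth assignments over (x1, x2, x3, x4, x5, x6).
Split on x1. With x1 = True, the clauses containing x1 are satisfied and ¬x1 drops from the rest; 0 of the 2^5 = 32 assignments to the other variables satisfy what remains.
With x1 = False, by the same count on the reduced clause set, 7 assignments work.
Total: 0 + 7 = 7.

7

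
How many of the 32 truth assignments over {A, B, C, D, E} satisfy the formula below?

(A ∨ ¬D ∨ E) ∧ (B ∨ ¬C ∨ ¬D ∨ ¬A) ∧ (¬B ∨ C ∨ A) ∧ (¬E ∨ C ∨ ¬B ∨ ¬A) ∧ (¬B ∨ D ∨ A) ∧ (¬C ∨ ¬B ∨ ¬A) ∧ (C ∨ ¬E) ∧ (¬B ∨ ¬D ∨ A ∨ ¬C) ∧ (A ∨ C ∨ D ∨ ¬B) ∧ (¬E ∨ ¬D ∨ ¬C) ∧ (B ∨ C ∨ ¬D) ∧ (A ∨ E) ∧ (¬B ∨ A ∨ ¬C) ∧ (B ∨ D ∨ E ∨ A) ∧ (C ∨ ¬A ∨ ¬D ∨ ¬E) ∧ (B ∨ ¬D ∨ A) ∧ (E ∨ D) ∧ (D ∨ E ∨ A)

3

There are 2^5 = 32 truth assignments over (A, B, C, D, E).
Split on E. With E = True, the clauses containing E are satisfied and ¬E drops from the rest; 2 of the 2^4 = 16 assignments to the other variables satisfy what remains.
With E = False, by the same count on the reduced clause set, 1 assignment works.
(One model: A=F, B=F, C=T, D=F, E=T.)
Total: 2 + 1 = 3.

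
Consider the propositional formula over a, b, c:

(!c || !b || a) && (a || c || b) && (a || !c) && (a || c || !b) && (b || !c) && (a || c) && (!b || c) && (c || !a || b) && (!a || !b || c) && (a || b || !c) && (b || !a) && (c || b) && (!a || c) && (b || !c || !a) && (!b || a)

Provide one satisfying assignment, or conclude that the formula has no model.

a: true, b: true, c: true

Case a = true:
Unit clause (b) forces b = true.
Unit clause (c) forces c = true.
Every clause now holds.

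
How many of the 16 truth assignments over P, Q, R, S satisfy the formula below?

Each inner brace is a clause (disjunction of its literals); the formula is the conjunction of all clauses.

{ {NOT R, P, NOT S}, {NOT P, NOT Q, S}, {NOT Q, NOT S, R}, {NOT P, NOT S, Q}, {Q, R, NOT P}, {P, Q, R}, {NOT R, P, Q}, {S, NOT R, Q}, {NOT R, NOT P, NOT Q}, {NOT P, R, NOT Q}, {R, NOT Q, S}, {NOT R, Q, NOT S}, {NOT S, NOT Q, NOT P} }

1

There are 2^4 = 16 truth assignments over (P, Q, R, S).
Check each against the 13 clauses (columns in the order P, Q, R, S):
  F F F F  ✗ fails (P OR Q OR R)
  F F F T  ✗ fails (P OR Q OR R)
  F F T F  ✗ fails (NOT R OR P OR Q)
  F F T T  ✗ fails (NOT R OR P OR NOT S)
  F T F F  ✗ fails (R OR NOT Q OR S)
  F T F T  ✗ fails (NOT Q OR NOT S OR R)
  F T T F  ✓ satisfies all
  F T T T  ✗ fails (NOT R OR P OR NOT S)
  T F F F  ✗ fails (Q OR R OR NOT P)
  T F F T  ✗ fails (NOT P OR NOT S OR Q)
  T F T F  ✗ fails (S OR NOT R OR Q)
  T F T T  ✗ fails (NOT P OR NOT S OR Q)
  T T F F  ✗ fails (NOT P OR NOT Q OR S)
  T T F T  ✗ fails (NOT Q OR NOT S OR R)
  T T T F  ✗ fails (NOT P OR NOT Q OR S)
  T T T T  ✗ fails (NOT R OR NOT P OR NOT Q)
1 of the 16 rows is a model.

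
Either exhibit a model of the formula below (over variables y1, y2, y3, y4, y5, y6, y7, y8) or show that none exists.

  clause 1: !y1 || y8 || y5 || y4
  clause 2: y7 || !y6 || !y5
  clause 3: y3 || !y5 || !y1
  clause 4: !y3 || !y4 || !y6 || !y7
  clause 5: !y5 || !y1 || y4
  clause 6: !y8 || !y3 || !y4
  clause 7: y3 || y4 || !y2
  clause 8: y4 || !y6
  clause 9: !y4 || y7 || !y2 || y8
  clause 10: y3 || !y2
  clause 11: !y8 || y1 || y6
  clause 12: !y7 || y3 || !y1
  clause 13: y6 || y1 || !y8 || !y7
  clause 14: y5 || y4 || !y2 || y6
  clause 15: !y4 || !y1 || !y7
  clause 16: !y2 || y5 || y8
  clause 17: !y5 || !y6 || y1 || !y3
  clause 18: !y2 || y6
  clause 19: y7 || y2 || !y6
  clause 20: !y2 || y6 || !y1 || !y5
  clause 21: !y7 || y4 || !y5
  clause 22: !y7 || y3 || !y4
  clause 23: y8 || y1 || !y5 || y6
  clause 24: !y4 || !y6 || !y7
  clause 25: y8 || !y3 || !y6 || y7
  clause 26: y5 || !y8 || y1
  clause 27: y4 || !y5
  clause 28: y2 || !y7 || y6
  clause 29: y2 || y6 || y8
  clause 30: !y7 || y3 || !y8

Try y4 = true.
Try y8 = true.
Unit clause (!y3) forces y3 = false.
Unit clause (!y2) forces y2 = false.
Unit clause (!y7) forces y7 = false.
Unit clause (!y6) forces y6 = false.
Unit clause (y1) forces y1 = true.
Unit clause (!y5) forces y5 = false.
All clauses are satisfied.

y1: true, y2: false, y3: false, y4: true, y5: false, y6: false, y7: false, y8: true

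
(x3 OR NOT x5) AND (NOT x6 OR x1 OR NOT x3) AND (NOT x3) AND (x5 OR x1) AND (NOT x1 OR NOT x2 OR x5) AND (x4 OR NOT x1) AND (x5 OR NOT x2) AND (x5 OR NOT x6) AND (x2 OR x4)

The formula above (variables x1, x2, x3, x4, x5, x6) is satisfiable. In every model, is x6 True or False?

False

Suppose x6 = true.
Unit clause (NOT x3) forces x3 = false.
Unit clause (NOT x5) forces x5 = false.
Now (x5) is unsatisfied and unit — conflict.
So every satisfying assignment has x6 = False.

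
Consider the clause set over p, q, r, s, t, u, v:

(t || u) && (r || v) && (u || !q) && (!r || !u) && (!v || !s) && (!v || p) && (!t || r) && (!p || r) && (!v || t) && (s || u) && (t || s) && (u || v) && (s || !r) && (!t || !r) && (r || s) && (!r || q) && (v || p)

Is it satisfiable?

Unsatisfiable

Suppose t = true.
(r) alone gives r = true.
That conflicts with the unit clause (!r).
So t must be the other value — set t = false.
(u) alone gives u = true.
(!r) alone gives r = false.
(v) alone gives v = true.
That conflicts with the unit clause (!v).
Neither t = true nor t = false works.
No assignment satisfies every clause.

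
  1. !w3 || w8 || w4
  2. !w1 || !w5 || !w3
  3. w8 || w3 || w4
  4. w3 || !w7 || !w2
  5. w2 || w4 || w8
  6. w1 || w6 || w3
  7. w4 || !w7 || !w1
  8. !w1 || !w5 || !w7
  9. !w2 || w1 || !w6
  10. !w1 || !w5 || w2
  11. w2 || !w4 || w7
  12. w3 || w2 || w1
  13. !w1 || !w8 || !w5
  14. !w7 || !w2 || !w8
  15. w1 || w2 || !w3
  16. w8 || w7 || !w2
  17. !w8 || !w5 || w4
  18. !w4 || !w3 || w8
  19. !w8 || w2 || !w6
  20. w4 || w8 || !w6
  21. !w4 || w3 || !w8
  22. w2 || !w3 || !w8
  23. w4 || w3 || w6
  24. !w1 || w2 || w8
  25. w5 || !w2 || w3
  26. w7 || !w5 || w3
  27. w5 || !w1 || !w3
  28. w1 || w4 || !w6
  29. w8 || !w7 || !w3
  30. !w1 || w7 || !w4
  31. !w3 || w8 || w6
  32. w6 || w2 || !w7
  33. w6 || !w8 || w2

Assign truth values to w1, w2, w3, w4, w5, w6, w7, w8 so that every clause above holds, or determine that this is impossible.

Case w3 = true:
Case w8 = true:
Unit clause (w2) forces w2 = true.
Unit clause (!w7) forces w7 = false.
Case w1 = false:
Unit clause (!w6) forces w6 = false.
Case w5 = true:
Unit clause (w4) forces w4 = true.
This assignment satisfies each clause.

w1=false, w2=true, w3=true, w4=true, w5=true, w6=false, w7=false, w8=true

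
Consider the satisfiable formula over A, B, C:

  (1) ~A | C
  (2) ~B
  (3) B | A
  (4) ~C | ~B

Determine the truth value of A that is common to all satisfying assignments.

Suppose A = 0.
(~B) alone gives B = 0.
But (B) is also a unit clause — contradiction.
So every satisfying assignment has A = True.

True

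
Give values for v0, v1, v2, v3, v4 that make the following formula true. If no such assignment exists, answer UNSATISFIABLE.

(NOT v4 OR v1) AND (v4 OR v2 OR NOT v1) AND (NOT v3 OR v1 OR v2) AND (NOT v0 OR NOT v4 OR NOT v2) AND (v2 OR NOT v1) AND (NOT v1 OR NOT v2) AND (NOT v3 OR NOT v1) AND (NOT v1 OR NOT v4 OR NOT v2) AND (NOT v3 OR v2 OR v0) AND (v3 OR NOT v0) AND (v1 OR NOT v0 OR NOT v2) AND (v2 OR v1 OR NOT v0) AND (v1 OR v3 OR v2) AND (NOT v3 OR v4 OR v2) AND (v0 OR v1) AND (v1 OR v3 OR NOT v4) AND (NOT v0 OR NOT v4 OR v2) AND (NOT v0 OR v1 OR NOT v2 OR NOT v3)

Branch on v4: set v4 = false.
Branch on v2: set v2 = true.
Unit clause (NOT v1) forces v1 = false.
Unit clause (NOT v0) forces v0 = false.
That conflicts with the unit clause (v0).
So v2 must be the other value — set v2 = false.
Unit clause (NOT v1) forces v1 = false.
Unit clause (NOT v3) forces v3 = false.
That conflicts with the unit clause (v3).
Either choice for v2 ends in contradiction.
So v4 must be the other value — set v4 = true.
Unit clause (v1) forces v1 = true.
Unit clause (v2) forces v2 = true.
That conflicts with the unit clause (NOT v2).
Either choice for v4 ends in contradiction.

UNSATISFIABLE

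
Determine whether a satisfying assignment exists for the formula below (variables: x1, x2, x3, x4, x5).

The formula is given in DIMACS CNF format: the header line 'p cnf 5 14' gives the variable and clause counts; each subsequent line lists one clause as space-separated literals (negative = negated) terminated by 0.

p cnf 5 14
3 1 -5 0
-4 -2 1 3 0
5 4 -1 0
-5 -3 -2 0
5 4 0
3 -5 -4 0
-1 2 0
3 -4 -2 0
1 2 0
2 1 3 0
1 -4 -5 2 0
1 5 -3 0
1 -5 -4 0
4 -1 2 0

Branch on x5: set x5 = True.
Branch on x3: set x3 = False.
The clause (x1) is unit, so x1 = True.
The clause (¬x4) is unit, so x4 = False.
The clause (x2) is unit, so x2 = True.
All clauses are satisfied.
A satisfying assignment: x1: True, x2: True, x3: False, x4: False, x5: True.

Satisfiable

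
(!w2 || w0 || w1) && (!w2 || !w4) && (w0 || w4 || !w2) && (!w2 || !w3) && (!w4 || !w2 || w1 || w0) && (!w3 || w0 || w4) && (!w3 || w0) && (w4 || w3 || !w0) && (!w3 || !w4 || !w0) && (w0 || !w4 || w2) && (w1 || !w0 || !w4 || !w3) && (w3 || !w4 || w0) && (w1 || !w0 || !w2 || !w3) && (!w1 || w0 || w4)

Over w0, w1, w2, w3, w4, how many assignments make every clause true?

There are 2^5 = 32 truth assignments over (w0, w1, w2, w3, w4).
Split on w2. With w2 = true, the clauses containing w2 are satisfied and !w2 drops from the rest; 0 of the 2^4 = 16 assignments to the other variables satisfy what remains.
With w2 = false, by the same count on the reduced clause set, 5 assignments work.
Total: 0 + 5 = 5.

5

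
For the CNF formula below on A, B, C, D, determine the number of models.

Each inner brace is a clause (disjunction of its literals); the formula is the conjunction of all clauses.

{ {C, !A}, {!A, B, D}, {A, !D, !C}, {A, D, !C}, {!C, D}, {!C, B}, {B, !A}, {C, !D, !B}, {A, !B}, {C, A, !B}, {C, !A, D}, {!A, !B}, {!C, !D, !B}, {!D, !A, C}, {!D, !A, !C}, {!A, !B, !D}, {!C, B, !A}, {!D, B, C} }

1

There are 2^4 = 16 truth assignments over (A, B, C, D).
Split on B. With B = true, the clauses containing B are satisfied and !B drops from the rest; 0 of the 2^3 = 8 assignments to the other variables satisfy what remains.
With B = false, by the same count on the reduced clause set, 1 assignment works.
Total: 0 + 1 = 1.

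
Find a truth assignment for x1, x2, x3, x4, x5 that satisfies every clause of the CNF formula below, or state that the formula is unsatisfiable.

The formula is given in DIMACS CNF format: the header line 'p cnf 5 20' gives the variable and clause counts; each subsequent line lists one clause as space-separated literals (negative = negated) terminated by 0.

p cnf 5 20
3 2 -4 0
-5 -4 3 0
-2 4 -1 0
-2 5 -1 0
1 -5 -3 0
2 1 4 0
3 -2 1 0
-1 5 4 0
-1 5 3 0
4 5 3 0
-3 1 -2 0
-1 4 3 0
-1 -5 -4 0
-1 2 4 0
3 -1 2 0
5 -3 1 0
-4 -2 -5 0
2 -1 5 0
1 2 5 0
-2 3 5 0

Suppose x3 = True.
Suppose x1 = True.
Suppose x2 = False.
Unit clause (x4) forces x4 = True.
Unit clause (¬x5) forces x5 = False.
But (x5) is also a unit clause — contradiction.
Backtrack on x2: now try x2 = True.
Unit clause (x4) forces x4 = True.
Unit clause (x5) forces x5 = True.
But (¬x5) is also a unit clause — contradiction.
Either choice for x2 ends in contradiction.
Backtrack on x1: now try x1 = False.
Unit clause (¬x5) forces x5 = False.
But (x5) is also a unit clause — contradiction.
Either choice for x1 ends in contradiction.
Backtrack on x3: now try x3 = False.
Suppose x2 = True.
Unit clause (x1) forces x1 = True.
Unit clause (x4) forces x4 = True.
Unit clause (¬x5) forces x5 = False.
But (x5) is also a unit clause — contradiction.
Backtrack on x2: now try x2 = False.
Unit clause (¬x4) forces x4 = False.
Unit clause (x1) forces x1 = True.
But (¬x1) is also a unit clause — contradiction.
Either choice for x2 ends in contradiction.
Either choice for x3 ends in contradiction.

UNSATISFIABLE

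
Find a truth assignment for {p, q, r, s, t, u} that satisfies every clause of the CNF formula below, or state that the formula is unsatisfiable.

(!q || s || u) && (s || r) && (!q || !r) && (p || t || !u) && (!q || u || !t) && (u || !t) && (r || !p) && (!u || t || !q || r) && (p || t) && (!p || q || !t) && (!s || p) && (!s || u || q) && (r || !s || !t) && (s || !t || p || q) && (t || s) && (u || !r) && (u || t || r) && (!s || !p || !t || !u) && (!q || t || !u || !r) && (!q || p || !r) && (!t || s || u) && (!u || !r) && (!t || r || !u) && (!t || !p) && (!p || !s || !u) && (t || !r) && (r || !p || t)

UNSATISFIABLE

Case s = true:
The clause (p) is unit, so p = true.
The clause (r) is unit, so r = true.
The clause (!q) is unit, so q = false.
The clause (!t) is unit, so t = false.
That conflicts with the unit clause (t).
Backtrack on s: now try s = false.
The clause (r) is unit, so r = true.
The clause (!q) is unit, so q = false.
The clause (t) is unit, so t = true.
The clause (u) is unit, so u = true.
That conflicts with the unit clause (!u).
Either choice for s ends in contradiction.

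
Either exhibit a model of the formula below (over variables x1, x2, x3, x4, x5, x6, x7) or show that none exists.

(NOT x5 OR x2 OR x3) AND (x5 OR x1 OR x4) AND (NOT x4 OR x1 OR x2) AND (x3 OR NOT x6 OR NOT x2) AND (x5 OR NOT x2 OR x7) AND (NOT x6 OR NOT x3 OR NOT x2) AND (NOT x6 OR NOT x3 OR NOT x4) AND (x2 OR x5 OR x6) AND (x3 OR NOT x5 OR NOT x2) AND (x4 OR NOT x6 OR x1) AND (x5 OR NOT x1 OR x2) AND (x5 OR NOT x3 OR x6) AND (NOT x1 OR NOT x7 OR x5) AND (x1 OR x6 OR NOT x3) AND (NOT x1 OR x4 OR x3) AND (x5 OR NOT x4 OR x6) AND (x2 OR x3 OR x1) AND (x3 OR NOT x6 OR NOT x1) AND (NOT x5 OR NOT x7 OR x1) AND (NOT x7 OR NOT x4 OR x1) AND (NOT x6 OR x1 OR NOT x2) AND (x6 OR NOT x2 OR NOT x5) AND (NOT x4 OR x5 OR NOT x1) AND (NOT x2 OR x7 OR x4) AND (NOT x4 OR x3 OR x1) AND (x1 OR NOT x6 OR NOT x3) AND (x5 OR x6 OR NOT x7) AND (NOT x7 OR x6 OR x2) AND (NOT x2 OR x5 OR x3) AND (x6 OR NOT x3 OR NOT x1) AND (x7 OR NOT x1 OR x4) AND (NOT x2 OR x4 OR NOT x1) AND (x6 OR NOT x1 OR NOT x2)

x1 ↦ true, x2 ↦ false, x3 ↦ true, x4 ↦ false, x5 ↦ true, x6 ↦ true, x7 ↦ true

Try x5 = true.
Try x2 = false.
Unit clause (x3) forces x3 = true.
Try x4 = false.
Try x6 = true.
Unit clause (x1) forces x1 = true.
Unit clause (x7) forces x7 = true.
All clauses are satisfied.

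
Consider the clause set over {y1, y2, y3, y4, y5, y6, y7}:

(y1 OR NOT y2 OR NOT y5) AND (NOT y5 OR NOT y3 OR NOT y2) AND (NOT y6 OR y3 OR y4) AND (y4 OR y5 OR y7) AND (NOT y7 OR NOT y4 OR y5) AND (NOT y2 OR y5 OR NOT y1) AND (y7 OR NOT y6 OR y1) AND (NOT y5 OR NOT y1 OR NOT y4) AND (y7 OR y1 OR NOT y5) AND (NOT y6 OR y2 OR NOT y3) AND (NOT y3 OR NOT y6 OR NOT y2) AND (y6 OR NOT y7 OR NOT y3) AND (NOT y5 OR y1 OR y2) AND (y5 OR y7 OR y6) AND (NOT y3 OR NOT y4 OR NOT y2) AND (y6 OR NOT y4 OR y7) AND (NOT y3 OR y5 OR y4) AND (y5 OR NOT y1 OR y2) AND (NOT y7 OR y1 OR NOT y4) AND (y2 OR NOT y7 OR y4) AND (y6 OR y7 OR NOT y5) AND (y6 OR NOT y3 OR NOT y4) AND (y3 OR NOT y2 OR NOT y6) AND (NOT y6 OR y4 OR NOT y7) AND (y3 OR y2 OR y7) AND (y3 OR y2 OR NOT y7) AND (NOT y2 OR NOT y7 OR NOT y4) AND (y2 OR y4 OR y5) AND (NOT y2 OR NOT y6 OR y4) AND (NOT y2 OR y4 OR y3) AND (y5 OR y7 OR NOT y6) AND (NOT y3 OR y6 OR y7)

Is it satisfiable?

Suppose y1 = true.
Suppose y2 = false.
Unit clause (y5) forces y5 = true.
Unit clause (NOT y4) forces y4 = false.
Unit clause (NOT y7) forces y7 = false.
Unit clause (y6) forces y6 = true.
Unit clause (y3) forces y3 = true.
But (NOT y3) is also a unit clause — contradiction.
Undo y2 and try y2 = true.
Unit clause (y5) forces y5 = true.
Unit clause (NOT y3) forces y3 = false.
Unit clause (NOT y4) forces y4 = false.
But (y4) is also a unit clause — contradiction.
Either choice for y2 ends in contradiction.
Undo y1 and try y1 = false.
Suppose y2 = false.
Unit clause (NOT y5) forces y5 = false.
Unit clause (y4) forces y4 = true.
Unit clause (NOT y7) forces y7 = false.
Unit clause (NOT y6) forces y6 = false.
But (y6) is also a unit clause — contradiction.
Undo y2 and try y2 = true.
Unit clause (NOT y5) forces y5 = false.
Suppose y4 = true.
Unit clause (NOT y7) forces y7 = false.
Unit clause (NOT y6) forces y6 = false.
But (y6) is also a unit clause — contradiction.
Undo y4 and try y4 = false.
Unit clause (y7) forces y7 = true.
Unit clause (NOT y3) forces y3 = false.
But (y3) is also a unit clause — contradiction.
Either choice for y4 ends in contradiction.
Either choice for y2 ends in contradiction.
Either choice for y1 ends in contradiction.
No assignment satisfies every clause.

No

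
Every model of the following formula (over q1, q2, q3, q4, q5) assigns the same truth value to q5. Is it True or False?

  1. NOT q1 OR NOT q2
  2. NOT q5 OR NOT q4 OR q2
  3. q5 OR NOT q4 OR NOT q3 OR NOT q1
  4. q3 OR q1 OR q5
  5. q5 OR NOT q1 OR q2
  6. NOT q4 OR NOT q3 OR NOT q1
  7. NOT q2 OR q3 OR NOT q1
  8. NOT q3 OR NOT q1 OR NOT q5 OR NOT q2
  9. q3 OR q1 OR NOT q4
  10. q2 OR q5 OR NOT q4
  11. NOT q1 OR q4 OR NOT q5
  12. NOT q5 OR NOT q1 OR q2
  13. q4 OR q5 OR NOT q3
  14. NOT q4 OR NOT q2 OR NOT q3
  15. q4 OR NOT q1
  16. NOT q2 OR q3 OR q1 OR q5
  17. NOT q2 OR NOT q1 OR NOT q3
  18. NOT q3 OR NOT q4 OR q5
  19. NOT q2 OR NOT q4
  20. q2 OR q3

Suppose q5 = false.
Try q1 = false.
From the singleton clause (q3), q3 = true.
From the singleton clause (q4), q4 = true.
But (NOT q4) is also a unit clause — contradiction.
Backtrack on q1: now try q1 = true.
From the singleton clause (NOT q2), q2 = false.
But (q2) is also a unit clause — contradiction.
Either choice for q1 ends in contradiction.
So every satisfying assignment has q5 = True.

True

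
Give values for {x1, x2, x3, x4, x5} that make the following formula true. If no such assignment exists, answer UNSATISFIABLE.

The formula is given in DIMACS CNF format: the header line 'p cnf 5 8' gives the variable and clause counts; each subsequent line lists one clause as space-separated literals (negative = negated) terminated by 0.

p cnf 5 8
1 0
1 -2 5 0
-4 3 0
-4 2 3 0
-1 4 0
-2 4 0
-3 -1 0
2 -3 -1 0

(x1) alone gives x1 = True.
(x4) alone gives x4 = True.
(x3) alone gives x3 = True.
That conflicts with the unit clause (¬x3).

UNSATISFIABLE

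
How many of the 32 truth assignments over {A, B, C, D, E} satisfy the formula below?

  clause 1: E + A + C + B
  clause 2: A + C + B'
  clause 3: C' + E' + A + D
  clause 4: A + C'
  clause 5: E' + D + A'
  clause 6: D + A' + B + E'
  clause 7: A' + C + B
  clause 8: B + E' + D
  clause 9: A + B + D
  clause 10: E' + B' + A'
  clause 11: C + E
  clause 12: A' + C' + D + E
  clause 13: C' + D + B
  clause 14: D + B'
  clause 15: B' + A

4

There are 2^5 = 32 truth assignments over (A, B, C, D, E).
Split on E. With E = 1, the clauses containing E are satisfied and E' drops from the rest; 2 of the 2^4 = 16 assignments to the other variables satisfy what remains.
With E = 0, by the same count on the reduced clause set, 2 assignments work.
Total: 2 + 2 = 4.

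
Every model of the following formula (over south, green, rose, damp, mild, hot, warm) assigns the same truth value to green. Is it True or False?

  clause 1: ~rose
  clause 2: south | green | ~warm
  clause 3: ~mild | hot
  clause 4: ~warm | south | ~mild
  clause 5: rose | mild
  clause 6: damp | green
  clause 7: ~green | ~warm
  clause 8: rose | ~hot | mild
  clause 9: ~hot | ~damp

True

Suppose green = 0.
Unit clause (~rose) forces rose = 0.
Unit clause (mild) forces mild = 1.
Unit clause (hot) forces hot = 1.
Unit clause (damp) forces damp = 1.
But (~damp) is also a unit clause — contradiction.
So every satisfying assignment has green = True.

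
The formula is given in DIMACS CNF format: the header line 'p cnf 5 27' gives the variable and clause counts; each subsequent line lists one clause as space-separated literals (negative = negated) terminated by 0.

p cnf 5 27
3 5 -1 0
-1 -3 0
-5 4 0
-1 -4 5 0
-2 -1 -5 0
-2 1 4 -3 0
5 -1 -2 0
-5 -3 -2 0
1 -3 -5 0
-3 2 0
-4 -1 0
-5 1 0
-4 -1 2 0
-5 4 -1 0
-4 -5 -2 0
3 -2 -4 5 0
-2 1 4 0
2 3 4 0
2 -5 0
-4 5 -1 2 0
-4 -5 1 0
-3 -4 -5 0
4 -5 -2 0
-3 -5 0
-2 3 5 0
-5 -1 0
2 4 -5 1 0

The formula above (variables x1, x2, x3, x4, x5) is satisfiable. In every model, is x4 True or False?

True

Suppose x4 = False.
The clause (¬x5) is unit, so x5 = False.
Try x3 = True.
The clause (¬x1) is unit, so x1 = False.
The clause (¬x2) is unit, so x2 = False.
Now (x2) is unsatisfied and unit — conflict.
Backtrack on x3: now try x3 = False.
The clause (¬x1) is unit, so x1 = False.
The clause (¬x2) is unit, so x2 = False.
Now (x2) is unsatisfied and unit — conflict.
Neither x3 = True nor x3 = False works.
So every satisfying assignment has x4 = True.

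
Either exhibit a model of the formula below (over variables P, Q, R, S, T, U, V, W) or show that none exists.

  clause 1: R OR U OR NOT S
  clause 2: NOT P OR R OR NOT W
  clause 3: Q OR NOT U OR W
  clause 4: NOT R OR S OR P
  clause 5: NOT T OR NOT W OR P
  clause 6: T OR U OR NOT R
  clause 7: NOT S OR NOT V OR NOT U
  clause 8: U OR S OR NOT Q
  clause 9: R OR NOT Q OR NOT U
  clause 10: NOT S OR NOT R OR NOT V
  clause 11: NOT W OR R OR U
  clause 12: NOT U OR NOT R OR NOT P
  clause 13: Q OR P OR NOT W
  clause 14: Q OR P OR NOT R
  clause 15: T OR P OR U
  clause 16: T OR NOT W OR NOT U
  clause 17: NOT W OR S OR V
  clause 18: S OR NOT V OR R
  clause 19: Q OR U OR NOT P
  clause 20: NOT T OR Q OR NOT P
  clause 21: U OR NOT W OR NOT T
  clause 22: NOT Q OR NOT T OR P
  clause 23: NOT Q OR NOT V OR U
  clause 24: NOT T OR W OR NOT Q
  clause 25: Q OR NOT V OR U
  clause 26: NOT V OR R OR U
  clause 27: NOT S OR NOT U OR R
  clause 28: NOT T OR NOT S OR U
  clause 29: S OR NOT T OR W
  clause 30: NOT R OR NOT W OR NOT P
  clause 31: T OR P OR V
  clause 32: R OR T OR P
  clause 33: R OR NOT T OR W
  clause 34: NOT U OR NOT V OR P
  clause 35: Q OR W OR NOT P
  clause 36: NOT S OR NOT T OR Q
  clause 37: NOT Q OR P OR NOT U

Try R = true.
Try S = true.
From the singleton clause (NOT V), V = false.
Try T = true.
From the singleton clause (U), U = true.
From the singleton clause (NOT P), P = false.
From the singleton clause (NOT W), W = false.
From the singleton clause (Q), Q = true.
That conflicts with the unit clause (NOT Q).
So T must be the other value — set T = false.
From the singleton clause (U), U = true.
From the singleton clause (NOT P), P = false.
That conflicts with the unit clause (P).
Both values of T lead to a conflict.
So S must be the other value — set S = false.
From the singleton clause (P), P = true.
From the singleton clause (NOT U), U = false.
From the singleton clause (T), T = true.
From the singleton clause (NOT Q), Q = false.
That conflicts with the unit clause (Q).
Both values of S lead to a conflict.
So R must be the other value — set R = false.
Try U = true.
From the singleton clause (NOT Q), Q = false.
From the singleton clause (W), W = true.
From the singleton clause (NOT P), P = false.
That conflicts with the unit clause (P).
So U must be the other value — set U = false.
From the singleton clause (NOT S), S = false.
From the singleton clause (NOT Q), Q = false.
From the singleton clause (NOT W), W = false.
From the singleton clause (NOT V), V = false.
From the singleton clause (NOT P), P = false.
From the singleton clause (T), T = true.
That conflicts with the unit clause (NOT T).
Both values of U lead to a conflict.
Both values of R lead to a conflict.

UNSATISFIABLE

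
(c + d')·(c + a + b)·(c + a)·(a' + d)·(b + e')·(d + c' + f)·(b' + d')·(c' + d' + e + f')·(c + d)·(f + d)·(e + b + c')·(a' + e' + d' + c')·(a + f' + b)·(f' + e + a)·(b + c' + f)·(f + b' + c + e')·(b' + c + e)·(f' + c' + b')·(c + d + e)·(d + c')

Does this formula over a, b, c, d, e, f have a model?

No

Branch on c: set c = 1.
(d) alone gives d = 1.
(b') alone gives b = 0.
(e') alone gives e = 0.
But (e) is also a unit clause — contradiction.
Backtrack on c: now try c = 0.
(d') alone gives d = 0.
But (d) is also a unit clause — contradiction.
Either choice for c ends in contradiction.
No assignment satisfies every clause.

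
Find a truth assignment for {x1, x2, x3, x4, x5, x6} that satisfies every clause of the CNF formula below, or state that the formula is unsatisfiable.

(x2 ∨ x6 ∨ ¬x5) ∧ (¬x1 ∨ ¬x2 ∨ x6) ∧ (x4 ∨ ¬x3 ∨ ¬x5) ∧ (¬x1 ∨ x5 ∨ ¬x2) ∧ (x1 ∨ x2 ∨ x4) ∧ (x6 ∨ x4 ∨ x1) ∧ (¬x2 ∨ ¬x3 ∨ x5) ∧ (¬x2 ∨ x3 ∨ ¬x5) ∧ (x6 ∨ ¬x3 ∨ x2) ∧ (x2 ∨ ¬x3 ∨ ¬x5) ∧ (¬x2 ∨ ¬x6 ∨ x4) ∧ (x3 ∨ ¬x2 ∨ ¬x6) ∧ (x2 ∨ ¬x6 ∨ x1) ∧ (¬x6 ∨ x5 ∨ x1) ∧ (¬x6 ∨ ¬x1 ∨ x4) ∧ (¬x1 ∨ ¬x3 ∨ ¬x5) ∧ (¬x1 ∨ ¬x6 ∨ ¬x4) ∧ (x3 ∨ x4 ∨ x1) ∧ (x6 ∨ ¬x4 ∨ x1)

x1 ↦ True; x2 ↦ False; x3 ↦ False; x4 ↦ False; x5 ↦ False; x6 ↦ False

Branch on x2: set x2 = False.
Branch on x6: set x6 = False.
(¬x5) alone gives x5 = False.
(¬x3) alone gives x3 = False.
Branch on x1: set x1 = True.
All clauses hold; x4 can take either value.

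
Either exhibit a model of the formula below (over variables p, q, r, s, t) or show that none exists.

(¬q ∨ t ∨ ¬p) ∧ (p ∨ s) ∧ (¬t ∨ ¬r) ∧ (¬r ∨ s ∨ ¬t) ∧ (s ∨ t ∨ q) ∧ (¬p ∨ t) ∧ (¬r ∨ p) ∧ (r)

UNSATISFIABLE

(r) alone gives r = True.
(¬t) alone gives t = False.
(¬p) alone gives p = False.
That conflicts with the unit clause (p).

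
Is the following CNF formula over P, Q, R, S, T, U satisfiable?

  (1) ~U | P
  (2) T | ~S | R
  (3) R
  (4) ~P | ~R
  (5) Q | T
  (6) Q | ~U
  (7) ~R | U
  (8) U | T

No, unsatisfiable

From the singleton clause (R), R = 1.
From the singleton clause (~P), P = 0.
From the singleton clause (~U), U = 0.
Now (U) is unsatisfied and unit — conflict.
No assignment satisfies every clause.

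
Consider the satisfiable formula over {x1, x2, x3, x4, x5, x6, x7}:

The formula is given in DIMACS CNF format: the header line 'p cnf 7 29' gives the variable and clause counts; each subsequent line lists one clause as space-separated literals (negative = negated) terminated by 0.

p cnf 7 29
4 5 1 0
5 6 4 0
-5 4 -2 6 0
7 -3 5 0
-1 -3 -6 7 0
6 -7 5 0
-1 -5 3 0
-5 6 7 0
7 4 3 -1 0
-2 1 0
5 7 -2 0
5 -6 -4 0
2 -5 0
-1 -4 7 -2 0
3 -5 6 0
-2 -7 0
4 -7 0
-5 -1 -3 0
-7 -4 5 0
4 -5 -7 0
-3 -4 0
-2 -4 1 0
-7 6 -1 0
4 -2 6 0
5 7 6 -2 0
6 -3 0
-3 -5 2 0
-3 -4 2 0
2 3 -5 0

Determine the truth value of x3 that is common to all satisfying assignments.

Suppose x3 = True.
From the singleton clause (¬x4), x4 = False.
From the singleton clause (¬x7), x7 = False.
From the singleton clause (x5), x5 = True.
From the singleton clause (x6), x6 = True.
From the singleton clause (¬x1), x1 = False.
From the singleton clause (¬x2), x2 = False.
Now (x2) is unsatisfied and unit — conflict.
So every satisfying assignment has x3 = False.

False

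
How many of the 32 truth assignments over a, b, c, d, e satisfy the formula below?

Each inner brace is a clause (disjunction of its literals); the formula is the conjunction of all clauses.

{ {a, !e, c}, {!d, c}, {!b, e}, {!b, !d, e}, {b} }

There are 2^5 = 32 truth assignments over (a, b, c, d, e).
Split on b. With b = true, the clauses containing b are satisfied and !b drops from the rest; 5 of the 2^4 = 16 assignments to the other variables satisfy what remains.
With b = false, by the same count on the reduced clause set, 0 assignments work.
(One model: a=F, b=T, c=T, d=F, e=T.)
Total: 5 + 0 = 5.

5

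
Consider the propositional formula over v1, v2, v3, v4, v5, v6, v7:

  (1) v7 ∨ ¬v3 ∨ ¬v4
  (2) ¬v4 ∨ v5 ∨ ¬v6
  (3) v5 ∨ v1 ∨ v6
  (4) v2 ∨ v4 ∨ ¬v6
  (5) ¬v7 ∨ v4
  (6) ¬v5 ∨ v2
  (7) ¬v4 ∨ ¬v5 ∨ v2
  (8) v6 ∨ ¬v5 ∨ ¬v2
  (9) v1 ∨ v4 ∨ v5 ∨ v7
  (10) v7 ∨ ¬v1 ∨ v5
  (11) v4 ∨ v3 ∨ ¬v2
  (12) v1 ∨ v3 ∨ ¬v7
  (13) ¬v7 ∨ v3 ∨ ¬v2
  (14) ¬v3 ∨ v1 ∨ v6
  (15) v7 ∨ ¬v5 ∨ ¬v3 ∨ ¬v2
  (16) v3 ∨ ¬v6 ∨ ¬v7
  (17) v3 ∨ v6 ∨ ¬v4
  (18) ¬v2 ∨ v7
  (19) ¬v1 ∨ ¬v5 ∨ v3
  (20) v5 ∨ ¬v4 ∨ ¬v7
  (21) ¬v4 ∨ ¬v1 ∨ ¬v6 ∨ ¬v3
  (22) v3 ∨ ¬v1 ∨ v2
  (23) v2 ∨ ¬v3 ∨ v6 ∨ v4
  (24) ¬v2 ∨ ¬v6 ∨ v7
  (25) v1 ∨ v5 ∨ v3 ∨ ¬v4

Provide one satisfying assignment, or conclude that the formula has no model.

v1=False,  v2=True,  v3=True,  v4=True,  v5=True,  v6=True,  v7=True

Suppose v7 = True.
(v4) alone gives v4 = True.
(v5) alone gives v5 = True.
(v2) alone gives v2 = True.
(v6) alone gives v6 = True.
(v3) alone gives v3 = True.
(¬v1) alone gives v1 = False.
Every clause now holds.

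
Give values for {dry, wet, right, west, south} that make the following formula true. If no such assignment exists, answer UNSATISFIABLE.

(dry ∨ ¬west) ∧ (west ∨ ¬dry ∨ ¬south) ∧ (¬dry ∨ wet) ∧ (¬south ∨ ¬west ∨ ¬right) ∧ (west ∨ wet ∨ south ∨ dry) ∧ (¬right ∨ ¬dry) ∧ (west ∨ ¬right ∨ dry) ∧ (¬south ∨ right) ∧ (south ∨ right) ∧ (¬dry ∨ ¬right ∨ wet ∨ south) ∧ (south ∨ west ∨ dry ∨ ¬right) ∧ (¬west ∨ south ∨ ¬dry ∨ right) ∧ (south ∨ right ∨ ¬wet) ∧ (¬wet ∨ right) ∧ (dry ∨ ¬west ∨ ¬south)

UNSATISFIABLE

Try dry = True.
(wet) alone gives wet = True.
(¬right) alone gives right = False.
But (right) is also a unit clause — contradiction.
Undo dry and try dry = False.
(¬west) alone gives west = False.
(¬right) alone gives right = False.
(¬south) alone gives south = False.
But (south) is also a unit clause — contradiction.
Both values of dry lead to a conflict.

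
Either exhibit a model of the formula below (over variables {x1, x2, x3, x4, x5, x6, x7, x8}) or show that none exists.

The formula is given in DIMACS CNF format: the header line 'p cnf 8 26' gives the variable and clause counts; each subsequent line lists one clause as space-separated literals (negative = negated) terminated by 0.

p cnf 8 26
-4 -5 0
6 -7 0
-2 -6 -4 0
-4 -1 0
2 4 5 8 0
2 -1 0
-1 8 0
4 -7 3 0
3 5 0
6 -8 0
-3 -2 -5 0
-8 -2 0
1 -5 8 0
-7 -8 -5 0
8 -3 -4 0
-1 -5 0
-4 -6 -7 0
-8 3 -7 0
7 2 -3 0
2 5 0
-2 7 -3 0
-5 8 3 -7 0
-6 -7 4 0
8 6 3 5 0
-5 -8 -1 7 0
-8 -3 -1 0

Case x4 = False:
Case x6 = True:
The clause (¬x7) is unit, so x7 = False.
Case x2 = False:
The clause (¬x1) is unit, so x1 = False.
The clause (¬x3) is unit, so x3 = False.
The clause (x5) is unit, so x5 = True.
The clause (x8) is unit, so x8 = True.
This assignment satisfies each clause.

x1: False, x2: False, x3: False, x4: False, x5: True, x6: True, x7: False, x8: True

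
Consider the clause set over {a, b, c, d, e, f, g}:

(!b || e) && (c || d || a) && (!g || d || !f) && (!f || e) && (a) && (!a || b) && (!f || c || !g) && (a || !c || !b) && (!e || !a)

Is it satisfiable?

No, unsatisfiable

The clause (a) is unit, so a = true.
The clause (b) is unit, so b = true.
The clause (e) is unit, so e = true.
That conflicts with the unit clause (!e).
No assignment satisfies every clause.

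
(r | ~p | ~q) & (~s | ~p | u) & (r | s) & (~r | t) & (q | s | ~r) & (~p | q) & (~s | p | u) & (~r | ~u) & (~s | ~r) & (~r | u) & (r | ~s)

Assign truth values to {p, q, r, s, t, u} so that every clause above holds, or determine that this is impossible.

Branch on r: set r = 1.
Unit clause (t) forces t = 1.
Unit clause (~u) forces u = 0.
Now (u) is unsatisfied and unit — conflict.
Undo r and try r = 0.
Unit clause (s) forces s = 1.
Now (~s) is unsatisfied and unit — conflict.
Either choice for r ends in contradiction.

UNSATISFIABLE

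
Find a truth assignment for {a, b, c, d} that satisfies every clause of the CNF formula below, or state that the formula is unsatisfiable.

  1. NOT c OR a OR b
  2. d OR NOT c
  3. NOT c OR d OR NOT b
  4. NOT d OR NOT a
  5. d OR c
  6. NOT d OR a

UNSATISFIABLE

Branch on d: set d = true.
From the singleton clause (NOT a), a = false.
Now (a) is unsatisfied and unit — conflict.
Backtrack on d: now try d = false.
From the singleton clause (NOT c), c = false.
Now (c) is unsatisfied and unit — conflict.
Either choice for d ends in contradiction.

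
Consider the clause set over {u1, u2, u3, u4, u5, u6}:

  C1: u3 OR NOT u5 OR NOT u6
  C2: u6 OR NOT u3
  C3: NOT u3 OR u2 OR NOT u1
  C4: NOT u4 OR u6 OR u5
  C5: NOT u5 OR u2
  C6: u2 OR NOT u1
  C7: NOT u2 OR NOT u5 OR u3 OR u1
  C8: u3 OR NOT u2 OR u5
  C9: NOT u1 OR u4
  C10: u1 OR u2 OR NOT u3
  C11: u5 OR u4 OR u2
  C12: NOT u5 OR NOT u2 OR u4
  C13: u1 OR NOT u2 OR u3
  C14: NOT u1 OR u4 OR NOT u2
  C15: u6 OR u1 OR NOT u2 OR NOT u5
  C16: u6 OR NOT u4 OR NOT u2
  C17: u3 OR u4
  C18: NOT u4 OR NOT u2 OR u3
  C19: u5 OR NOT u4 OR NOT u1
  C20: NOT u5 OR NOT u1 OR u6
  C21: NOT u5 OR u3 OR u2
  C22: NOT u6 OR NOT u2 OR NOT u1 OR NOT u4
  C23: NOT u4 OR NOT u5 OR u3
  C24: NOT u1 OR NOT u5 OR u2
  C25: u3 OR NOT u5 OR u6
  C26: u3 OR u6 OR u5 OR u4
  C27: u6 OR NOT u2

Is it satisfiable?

Satisfiable

Case u6 = true:
Case u3 = true:
Case u2 = true:
Case u1 = false:
Case u5 = true:
Unit clause (u4) forces u4 = true.
This assignment satisfies each clause.
A satisfying assignment: u1 ↦ false; u2 ↦ true; u3 ↦ true; u4 ↦ true; u5 ↦ true; u6 ↦ true.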